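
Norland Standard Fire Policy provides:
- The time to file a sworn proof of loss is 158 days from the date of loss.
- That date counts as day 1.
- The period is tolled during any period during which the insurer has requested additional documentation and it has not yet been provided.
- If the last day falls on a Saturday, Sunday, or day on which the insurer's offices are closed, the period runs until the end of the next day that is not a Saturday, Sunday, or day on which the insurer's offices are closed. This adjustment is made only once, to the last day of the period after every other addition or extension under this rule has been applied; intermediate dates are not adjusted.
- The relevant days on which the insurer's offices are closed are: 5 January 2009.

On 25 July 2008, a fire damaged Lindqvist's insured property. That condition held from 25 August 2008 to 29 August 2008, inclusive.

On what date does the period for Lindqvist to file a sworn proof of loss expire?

Counting 25 July 2008 as day 1, day 158 is December 29, 2008.
From August 25, 2008 through August 29, 2008 inclusive is 5 days; tolling adds 5 days: December 29, 2008 + 5 days = January 3, 2009.
January 3, 2009 is Saturday; January 4, 2009 is Sunday; January 5, 2009 is a listed holiday. The next qualifying day is January 6, 2009.

January 6, 2009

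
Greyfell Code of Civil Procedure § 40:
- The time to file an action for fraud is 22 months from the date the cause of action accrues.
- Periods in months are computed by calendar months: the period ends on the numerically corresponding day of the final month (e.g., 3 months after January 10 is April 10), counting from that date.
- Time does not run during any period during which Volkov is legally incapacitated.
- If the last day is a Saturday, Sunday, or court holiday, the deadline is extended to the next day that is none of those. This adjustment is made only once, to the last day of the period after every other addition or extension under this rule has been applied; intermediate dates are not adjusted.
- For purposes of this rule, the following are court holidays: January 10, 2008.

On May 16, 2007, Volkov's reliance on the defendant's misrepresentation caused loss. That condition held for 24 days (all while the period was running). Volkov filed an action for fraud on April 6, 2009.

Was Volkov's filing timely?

22 months after May 16, 2007 is March 16, 2009.
Tolling adds 24 days: March 16, 2009 + 24 days = April 9, 2009.
April 9, 2009 is a Thursday and not a court holiday, so no extension applies.
The deadline is April 9, 2009; the filing on April 6, 2009 is on or before that date.

Yes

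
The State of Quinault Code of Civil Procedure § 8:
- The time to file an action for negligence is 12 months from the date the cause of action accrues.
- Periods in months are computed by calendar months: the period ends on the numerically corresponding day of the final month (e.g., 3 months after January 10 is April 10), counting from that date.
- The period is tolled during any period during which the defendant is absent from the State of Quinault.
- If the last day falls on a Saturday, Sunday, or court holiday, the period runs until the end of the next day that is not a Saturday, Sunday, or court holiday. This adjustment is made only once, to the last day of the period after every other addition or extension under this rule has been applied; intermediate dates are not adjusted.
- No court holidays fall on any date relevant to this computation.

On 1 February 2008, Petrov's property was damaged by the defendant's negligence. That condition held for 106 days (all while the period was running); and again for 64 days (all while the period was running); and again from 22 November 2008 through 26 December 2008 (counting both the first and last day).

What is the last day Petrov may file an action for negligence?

12 months after 1 February 2008 is February 1, 2009.
Tolling adds 106 days: February 1, 2009 + 106 days = May 18, 2009.
Tolling adds 64 days: May 18, 2009 + 64 days = July 21, 2009.
From November 22, 2008 through December 26, 2008 inclusive is 35 days; tolling adds 35 days: July 21, 2009 + 35 days = August 25, 2009.
August 25, 2009 is a Tuesday and not a court holiday, so no extension applies.

August 25, 2009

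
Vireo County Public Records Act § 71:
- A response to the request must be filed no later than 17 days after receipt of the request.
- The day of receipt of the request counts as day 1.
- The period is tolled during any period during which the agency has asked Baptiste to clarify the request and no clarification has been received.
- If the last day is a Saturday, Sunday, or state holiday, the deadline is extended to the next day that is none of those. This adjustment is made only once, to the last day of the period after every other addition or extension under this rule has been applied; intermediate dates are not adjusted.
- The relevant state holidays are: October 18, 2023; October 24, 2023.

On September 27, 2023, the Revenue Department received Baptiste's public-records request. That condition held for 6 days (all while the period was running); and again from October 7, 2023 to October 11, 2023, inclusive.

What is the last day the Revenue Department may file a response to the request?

Counting September 27, 2023 as day 1, day 17 is October 13, 2023.
Tolling adds 6 days: October 13, 2023 + 6 days = October 19, 2023.
From October 7, 2023 through October 11, 2023 inclusive is 5 days; tolling adds 5 days: October 19, 2023 + 5 days = October 24, 2023.
October 24, 2023 is a listed holiday. The next qualifying day is October 25, 2023.

October 25, 2023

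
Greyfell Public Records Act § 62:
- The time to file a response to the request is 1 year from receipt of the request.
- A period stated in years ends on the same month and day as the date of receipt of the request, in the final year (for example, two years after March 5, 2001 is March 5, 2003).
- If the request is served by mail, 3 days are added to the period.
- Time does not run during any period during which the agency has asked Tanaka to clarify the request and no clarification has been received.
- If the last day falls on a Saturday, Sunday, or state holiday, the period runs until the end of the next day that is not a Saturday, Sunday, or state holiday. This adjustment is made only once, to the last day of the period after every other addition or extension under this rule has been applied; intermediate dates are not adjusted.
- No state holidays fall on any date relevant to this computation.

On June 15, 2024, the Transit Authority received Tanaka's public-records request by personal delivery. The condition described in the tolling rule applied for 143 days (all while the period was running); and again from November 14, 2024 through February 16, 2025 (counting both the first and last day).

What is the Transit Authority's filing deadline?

February 9, 2026

1 year after June 15, 2024 is June 15, 2025.
Service was not by mail, so no mail extension applies.
Tolling adds 143 days: June 15, 2025 + 143 days = November 5, 2025.
From November 14, 2024 through February 16, 2025 inclusive is 95 days; tolling adds 95 days: November 5, 2025 + 95 days = February 8, 2026.
February 8, 2026 is Sunday. The next qualifying day is February 9, 2026.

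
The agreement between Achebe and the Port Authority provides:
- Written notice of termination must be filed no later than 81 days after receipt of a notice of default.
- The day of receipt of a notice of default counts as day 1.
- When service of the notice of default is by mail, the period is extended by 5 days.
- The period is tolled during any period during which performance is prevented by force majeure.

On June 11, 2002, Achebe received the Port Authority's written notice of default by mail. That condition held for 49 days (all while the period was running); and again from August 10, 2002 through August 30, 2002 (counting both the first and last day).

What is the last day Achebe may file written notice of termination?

November 13, 2002

Counting June 11, 2002 as day 1, day 81 is August 30, 2002.
Service was by mail, adding 5 days: August 30, 2002 + 5 days = September 4, 2002.
Tolling adds 49 days: September 4, 2002 + 49 days = October 23, 2002.
From August 10, 2002 through August 30, 2002 inclusive is 21 days; tolling adds 21 days: October 23, 2002 + 21 days = November 13, 2002.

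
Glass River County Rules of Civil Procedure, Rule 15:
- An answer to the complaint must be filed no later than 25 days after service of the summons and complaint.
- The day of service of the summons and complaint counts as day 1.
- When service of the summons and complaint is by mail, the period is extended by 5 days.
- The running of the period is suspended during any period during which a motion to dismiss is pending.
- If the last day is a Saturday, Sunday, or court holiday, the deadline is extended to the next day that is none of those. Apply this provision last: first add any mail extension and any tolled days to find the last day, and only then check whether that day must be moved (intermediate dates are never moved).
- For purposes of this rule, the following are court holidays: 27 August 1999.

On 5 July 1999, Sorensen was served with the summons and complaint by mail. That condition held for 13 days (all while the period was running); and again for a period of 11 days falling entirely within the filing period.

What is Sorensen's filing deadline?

Counting 5 July 1999 as day 1, day 25 is July 29, 1999.
Service was by mail, adding 5 days: July 29, 1999 + 5 days = August 3, 1999.
Tolling adds 13 days: August 3, 1999 + 13 days = August 16, 1999.
Tolling adds 11 days: August 16, 1999 + 11 days = August 27, 1999.
August 27, 1999 is a listed holiday; August 28, 1999 is Saturday; August 29, 1999 is Sunday. The next qualifying day is August 30, 1999.

August 30, 1999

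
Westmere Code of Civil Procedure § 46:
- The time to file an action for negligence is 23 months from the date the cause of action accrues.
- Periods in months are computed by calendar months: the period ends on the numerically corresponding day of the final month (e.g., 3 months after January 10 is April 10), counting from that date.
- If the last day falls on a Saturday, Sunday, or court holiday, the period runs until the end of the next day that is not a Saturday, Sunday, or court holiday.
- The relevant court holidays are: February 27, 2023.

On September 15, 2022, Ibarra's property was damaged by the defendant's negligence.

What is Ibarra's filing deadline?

August 15, 2024

23 months after September 15, 2022 is August 15, 2024.
August 15, 2024 is a Thursday and not a court holiday, so no extension applies.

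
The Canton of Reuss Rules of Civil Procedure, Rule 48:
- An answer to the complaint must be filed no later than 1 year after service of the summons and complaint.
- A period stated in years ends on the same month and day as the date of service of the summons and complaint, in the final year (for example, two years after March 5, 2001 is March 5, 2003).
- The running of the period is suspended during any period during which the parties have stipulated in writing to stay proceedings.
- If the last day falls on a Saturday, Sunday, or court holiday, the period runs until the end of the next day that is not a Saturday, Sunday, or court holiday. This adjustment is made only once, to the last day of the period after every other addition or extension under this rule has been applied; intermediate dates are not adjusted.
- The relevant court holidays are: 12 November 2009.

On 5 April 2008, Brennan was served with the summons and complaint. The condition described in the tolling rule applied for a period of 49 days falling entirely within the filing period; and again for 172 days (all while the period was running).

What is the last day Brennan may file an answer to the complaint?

1 year after 5 April 2008 is April 5, 2009.
Tolling adds 49 days: April 5, 2009 + 49 days = May 24, 2009.
Tolling adds 172 days: May 24, 2009 + 172 days = November 12, 2009.
November 12, 2009 is a listed holiday. The next qualifying day is November 13, 2009.

November 13, 2009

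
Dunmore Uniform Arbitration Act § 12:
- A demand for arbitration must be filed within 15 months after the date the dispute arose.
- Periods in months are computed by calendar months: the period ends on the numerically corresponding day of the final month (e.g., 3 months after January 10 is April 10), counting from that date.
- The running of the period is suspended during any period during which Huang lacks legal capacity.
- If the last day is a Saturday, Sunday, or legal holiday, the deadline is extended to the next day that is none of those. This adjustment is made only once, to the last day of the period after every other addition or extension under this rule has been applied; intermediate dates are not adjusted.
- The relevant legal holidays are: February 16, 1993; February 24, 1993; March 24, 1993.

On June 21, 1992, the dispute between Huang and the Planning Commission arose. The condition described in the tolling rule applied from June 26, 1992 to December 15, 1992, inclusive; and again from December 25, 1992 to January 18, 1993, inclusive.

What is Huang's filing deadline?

15 months after June 21, 1992 is September 21, 1993.
From June 26, 1992 through December 15, 1992 inclusive is 173 days; tolling adds 173 days: September 21, 1993 + 173 days = March 13, 1994.
From December 25, 1992 through January 18, 1993 inclusive is 25 days; tolling adds 25 days: March 13, 1994 + 25 days = April 7, 1994.
April 7, 1994 is a Thursday and not a legal holiday, so no extension applies.

April 7, 1994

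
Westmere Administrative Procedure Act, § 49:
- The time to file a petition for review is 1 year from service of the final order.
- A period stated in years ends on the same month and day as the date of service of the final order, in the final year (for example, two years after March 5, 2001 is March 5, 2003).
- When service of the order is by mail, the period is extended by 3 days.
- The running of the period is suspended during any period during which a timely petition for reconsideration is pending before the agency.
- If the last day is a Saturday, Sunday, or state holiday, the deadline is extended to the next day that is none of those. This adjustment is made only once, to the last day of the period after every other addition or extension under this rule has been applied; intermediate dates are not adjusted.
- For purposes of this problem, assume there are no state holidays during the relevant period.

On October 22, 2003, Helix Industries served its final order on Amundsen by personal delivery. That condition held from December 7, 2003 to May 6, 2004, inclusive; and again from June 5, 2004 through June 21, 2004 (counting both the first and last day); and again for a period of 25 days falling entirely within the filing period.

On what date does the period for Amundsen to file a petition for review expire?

1 year after October 22, 2003 is October 22, 2004.
Service was not by mail, so no mail extension applies.
From December 7, 2003 through May 6, 2004 inclusive is 152 days; tolling adds 152 days: October 22, 2004 + 152 days = March 23, 2005.
From June 5, 2004 through June 21, 2004 inclusive is 17 days; tolling adds 17 days: March 23, 2005 + 17 days = April 9, 2005.
Tolling adds 25 days: April 9, 2005 + 25 days = May 4, 2005.
May 4, 2005 is a Wednesday and not a state holiday, so no extension applies.

May 4, 2005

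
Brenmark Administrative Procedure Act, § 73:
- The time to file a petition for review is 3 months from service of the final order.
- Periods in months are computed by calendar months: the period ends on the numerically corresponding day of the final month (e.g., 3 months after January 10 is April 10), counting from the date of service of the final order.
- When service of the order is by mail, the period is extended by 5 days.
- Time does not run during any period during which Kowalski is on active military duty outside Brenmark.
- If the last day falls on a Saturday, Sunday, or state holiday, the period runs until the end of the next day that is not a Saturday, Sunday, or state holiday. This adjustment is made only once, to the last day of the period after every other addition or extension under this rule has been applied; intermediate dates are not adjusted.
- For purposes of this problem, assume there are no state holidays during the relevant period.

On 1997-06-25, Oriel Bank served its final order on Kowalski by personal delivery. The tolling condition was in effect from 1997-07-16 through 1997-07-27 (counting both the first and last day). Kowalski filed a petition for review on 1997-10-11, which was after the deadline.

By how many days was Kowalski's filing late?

3 months after 1997-06-25 is September 25, 1997.
Service was not by mail, so no mail extension applies.
From July 16, 1997 through July 27, 1997 inclusive is 12 days; tolling adds 12 days: September 25, 1997 + 12 days = October 7, 1997.
October 7, 1997 is a Tuesday and not a state holiday, so no extension applies.
The deadline is October 7, 1997; from October 7, 1997 to October 11, 1997 is 4 days.

4 days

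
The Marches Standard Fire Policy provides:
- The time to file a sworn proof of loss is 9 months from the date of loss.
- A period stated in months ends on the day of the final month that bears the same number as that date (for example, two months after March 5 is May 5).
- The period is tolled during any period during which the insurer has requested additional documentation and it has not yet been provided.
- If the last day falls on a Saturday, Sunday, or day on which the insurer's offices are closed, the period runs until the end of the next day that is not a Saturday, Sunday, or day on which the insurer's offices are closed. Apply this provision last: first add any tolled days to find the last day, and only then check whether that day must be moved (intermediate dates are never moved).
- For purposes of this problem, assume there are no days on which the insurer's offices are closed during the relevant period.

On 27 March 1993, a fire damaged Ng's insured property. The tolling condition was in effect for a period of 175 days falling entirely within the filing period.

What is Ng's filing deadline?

June 20, 1994

9 months after 27 March 1993 is December 27, 1993.
Tolling adds 175 days: December 27, 1993 + 175 days = June 20, 1994.
June 20, 1994 is a Monday and not a day on which the insurer's offices are closed, so no extension applies.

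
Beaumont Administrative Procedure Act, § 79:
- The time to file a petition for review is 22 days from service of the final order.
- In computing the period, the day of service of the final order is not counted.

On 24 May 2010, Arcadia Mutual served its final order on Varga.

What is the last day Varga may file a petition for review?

June 15, 2010

22 days after 24 May 2010 is June 15, 2010.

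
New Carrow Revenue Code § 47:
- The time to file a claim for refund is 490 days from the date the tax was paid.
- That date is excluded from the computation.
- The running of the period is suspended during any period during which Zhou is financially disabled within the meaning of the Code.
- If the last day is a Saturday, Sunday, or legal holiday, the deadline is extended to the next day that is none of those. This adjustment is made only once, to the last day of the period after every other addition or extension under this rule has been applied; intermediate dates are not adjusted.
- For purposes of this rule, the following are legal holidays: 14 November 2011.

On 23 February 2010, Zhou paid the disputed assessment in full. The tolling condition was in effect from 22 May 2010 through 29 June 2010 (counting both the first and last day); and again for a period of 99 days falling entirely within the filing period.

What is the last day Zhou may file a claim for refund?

November 15, 2011

490 days after 23 February 2010 is June 28, 2011.
From May 22, 2010 through June 29, 2010 inclusive is 39 days; tolling adds 39 days: June 28, 2011 + 39 days = August 6, 2011.
Tolling adds 99 days: August 6, 2011 + 99 days = November 13, 2011.
November 13, 2011 is Sunday; November 14, 2011 is a listed holiday. The next qualifying day is November 15, 2011.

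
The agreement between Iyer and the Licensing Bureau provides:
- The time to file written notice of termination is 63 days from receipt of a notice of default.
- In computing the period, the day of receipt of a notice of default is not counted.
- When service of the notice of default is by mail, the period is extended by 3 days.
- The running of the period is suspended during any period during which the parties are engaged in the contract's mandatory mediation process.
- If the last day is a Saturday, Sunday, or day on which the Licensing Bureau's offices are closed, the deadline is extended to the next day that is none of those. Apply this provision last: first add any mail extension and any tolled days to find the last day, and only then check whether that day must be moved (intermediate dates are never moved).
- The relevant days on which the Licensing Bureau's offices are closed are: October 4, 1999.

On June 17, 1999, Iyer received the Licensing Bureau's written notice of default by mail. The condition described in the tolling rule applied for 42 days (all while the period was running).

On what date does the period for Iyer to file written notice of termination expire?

63 days after June 17, 1999 is August 19, 1999.
Service was by mail, adding 3 days: August 19, 1999 + 3 days = August 22, 1999.
Tolling adds 42 days: August 22, 1999 + 42 days = October 3, 1999.
October 3, 1999 is Sunday; October 4, 1999 is a listed holiday. The next qualifying day is October 5, 1999.

October 5, 1999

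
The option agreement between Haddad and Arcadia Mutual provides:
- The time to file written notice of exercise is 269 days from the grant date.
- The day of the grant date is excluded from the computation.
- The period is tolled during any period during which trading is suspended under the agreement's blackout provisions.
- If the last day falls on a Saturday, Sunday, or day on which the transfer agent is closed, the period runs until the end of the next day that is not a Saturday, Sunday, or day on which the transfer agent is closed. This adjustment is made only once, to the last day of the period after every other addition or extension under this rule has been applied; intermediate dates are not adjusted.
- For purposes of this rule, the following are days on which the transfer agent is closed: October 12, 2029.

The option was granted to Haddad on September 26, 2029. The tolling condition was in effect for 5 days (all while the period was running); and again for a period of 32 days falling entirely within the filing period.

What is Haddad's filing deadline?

269 days after September 26, 2029 is June 22, 2030.
Tolling adds 5 days: June 22, 2030 + 5 days = June 27, 2030.
Tolling adds 32 days: June 27, 2030 + 32 days = July 29, 2030.
July 29, 2030 is a Monday and not a day on which the transfer agent is closed, so no extension applies.

July 29, 2030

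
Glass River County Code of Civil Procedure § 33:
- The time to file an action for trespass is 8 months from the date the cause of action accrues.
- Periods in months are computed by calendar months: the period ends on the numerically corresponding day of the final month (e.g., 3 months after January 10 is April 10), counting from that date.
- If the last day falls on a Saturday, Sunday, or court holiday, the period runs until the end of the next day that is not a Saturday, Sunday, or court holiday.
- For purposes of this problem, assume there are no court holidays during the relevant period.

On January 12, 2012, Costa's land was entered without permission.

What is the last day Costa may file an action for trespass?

8 months after January 12, 2012 is September 12, 2012.
September 12, 2012 is a Wednesday and not a court holiday, so no extension applies.

September 12, 2012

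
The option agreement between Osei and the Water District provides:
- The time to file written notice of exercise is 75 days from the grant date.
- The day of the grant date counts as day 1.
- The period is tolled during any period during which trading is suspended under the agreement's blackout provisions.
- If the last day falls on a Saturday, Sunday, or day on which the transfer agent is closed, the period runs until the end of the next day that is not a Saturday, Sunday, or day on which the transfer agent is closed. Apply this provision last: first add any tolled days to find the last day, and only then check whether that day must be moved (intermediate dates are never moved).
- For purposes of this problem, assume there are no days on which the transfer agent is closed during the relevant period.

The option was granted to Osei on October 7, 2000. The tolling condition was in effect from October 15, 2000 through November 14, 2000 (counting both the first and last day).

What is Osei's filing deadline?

Counting October 7, 2000 as day 1, day 75 is December 20, 2000.
From October 15, 2000 through November 14, 2000 inclusive is 31 days; tolling adds 31 days: December 20, 2000 + 31 days = January 20, 2001.
January 20, 2001 is Saturday; January 21, 2001 is Sunday. The next qualifying day is January 22, 2001.

January 22, 2001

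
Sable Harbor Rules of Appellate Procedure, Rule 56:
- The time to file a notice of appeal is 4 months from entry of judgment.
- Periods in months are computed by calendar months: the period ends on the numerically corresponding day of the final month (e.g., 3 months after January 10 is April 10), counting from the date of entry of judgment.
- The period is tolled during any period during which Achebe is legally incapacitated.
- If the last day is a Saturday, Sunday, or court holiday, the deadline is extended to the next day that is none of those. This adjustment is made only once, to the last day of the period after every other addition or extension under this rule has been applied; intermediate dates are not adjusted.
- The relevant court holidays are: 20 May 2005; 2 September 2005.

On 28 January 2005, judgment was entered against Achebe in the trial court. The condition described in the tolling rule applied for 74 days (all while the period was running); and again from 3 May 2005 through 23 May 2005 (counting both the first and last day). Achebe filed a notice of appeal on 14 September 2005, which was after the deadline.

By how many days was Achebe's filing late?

14 days

4 months after 28 January 2005 is May 28, 2005.
Tolling adds 74 days: May 28, 2005 + 74 days = August 10, 2005.
From May 3, 2005 through May 23, 2005 inclusive is 21 days; tolling adds 21 days: August 10, 2005 + 21 days = August 31, 2005.
August 31, 2005 is a Wednesday and not a court holiday, so no extension applies.
The deadline is August 31, 2005; from August 31, 2005 to September 14, 2005 is 14 days.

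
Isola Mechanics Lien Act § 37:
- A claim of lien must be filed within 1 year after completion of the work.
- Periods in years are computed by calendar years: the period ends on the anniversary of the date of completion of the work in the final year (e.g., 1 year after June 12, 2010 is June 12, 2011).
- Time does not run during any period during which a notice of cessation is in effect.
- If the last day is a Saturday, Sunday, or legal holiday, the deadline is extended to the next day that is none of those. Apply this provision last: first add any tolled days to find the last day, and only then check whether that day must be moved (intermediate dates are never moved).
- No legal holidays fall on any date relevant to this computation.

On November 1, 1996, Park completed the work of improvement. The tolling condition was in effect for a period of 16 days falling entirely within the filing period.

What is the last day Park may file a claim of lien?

1 year after November 1, 1996 is November 1, 1997.
Tolling adds 16 days: November 1, 1997 + 16 days = November 17, 1997.
November 17, 1997 is a Monday and not a legal holiday, so no extension applies.

November 17, 1997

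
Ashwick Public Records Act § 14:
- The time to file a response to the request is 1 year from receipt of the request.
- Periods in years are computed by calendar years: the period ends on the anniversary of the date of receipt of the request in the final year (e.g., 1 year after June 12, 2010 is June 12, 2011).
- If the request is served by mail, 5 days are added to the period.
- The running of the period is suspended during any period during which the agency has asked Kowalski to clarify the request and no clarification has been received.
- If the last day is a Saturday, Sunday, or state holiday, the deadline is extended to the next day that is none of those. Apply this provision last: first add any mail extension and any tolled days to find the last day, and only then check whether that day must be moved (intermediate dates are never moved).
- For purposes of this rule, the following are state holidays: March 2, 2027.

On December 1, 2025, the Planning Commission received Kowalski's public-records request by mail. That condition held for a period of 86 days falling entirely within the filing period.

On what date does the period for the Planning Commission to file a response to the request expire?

1 year after December 1, 2025 is December 1, 2026.
Service was by mail, adding 5 days: December 1, 2026 + 5 days = December 6, 2026.
Tolling adds 86 days: December 6, 2026 + 86 days = March 2, 2027.
March 2, 2027 is a listed holiday. The next qualifying day is March 3, 2027.

March 3, 2027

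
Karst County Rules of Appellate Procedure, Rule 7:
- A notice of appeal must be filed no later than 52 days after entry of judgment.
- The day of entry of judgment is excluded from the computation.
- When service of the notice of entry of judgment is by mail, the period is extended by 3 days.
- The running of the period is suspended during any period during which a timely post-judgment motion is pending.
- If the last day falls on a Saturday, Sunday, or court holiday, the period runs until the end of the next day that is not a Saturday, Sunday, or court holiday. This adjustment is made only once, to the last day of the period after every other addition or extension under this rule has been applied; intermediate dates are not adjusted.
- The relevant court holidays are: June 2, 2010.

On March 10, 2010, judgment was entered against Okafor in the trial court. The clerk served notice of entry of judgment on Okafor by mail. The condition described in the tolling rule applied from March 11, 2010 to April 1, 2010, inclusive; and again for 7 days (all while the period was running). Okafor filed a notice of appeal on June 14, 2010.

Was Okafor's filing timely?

No

52 days after March 10, 2010 is May 1, 2010.
Service was by mail, adding 3 days: May 1, 2010 + 3 days = May 4, 2010.
From March 11, 2010 through April 1, 2010 inclusive is 22 days; tolling adds 22 days: May 4, 2010 + 22 days = May 26, 2010.
Tolling adds 7 days: May 26, 2010 + 7 days = June 2, 2010.
June 2, 2010 is a listed holiday. The next qualifying day is June 3, 2010.
The deadline is June 3, 2010; the filing on June 14, 2010 is after that date.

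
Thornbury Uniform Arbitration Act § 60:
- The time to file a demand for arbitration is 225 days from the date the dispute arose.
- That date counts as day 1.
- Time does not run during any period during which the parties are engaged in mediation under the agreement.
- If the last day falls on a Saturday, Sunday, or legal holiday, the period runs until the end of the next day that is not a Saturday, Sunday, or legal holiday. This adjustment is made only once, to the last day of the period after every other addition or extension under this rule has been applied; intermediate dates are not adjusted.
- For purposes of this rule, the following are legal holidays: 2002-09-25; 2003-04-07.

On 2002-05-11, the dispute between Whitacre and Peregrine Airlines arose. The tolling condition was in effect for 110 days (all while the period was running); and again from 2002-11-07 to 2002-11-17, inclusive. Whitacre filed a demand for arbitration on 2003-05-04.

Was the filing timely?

No

Counting 2002-05-11 as day 1, day 225 is December 21, 2002.
Tolling adds 110 days: December 21, 2002 + 110 days = April 10, 2003.
From November 7, 2002 through November 17, 2002 inclusive is 11 days; tolling adds 11 days: April 10, 2003 + 11 days = April 21, 2003.
April 21, 2003 is a Monday and not a legal holiday, so no extension applies.
The deadline is April 21, 2003; the filing on May 4, 2003 is after that date.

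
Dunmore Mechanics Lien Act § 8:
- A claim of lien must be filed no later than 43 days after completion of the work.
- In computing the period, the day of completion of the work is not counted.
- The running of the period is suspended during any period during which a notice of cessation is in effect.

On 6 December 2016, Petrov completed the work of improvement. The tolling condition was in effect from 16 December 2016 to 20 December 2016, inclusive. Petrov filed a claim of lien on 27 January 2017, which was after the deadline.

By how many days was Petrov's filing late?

4 days

43 days after 6 December 2016 is January 18, 2017.
From December 16, 2016 through December 20, 2016 inclusive is 5 days; tolling adds 5 days: January 18, 2017 + 5 days = January 23, 2017.
The deadline is January 23, 2017; from January 23, 2017 to January 27, 2017 is 4 days.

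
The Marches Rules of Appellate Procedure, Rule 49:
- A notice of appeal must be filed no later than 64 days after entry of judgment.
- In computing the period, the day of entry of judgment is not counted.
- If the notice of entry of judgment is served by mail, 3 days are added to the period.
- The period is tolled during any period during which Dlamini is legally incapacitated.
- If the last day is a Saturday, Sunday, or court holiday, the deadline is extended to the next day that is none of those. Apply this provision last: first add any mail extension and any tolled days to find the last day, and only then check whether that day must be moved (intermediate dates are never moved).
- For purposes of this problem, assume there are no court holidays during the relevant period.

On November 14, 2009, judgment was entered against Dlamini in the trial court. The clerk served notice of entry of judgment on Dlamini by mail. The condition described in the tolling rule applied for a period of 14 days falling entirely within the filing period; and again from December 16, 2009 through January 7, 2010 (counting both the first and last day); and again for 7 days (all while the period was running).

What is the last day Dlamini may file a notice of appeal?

64 days after November 14, 2009 is January 17, 2010.
Service was by mail, adding 3 days: January 17, 2010 + 3 days = January 20, 2010.
Tolling adds 14 days: January 20, 2010 + 14 days = February 3, 2010.
From December 16, 2009 through January 7, 2010 inclusive is 23 days; tolling adds 23 days: February 3, 2010 + 23 days = February 26, 2010.
Tolling adds 7 days: February 26, 2010 + 7 days = March 5, 2010.
March 5, 2010 is a Friday and not a court holiday, so no extension applies.

March 5, 2010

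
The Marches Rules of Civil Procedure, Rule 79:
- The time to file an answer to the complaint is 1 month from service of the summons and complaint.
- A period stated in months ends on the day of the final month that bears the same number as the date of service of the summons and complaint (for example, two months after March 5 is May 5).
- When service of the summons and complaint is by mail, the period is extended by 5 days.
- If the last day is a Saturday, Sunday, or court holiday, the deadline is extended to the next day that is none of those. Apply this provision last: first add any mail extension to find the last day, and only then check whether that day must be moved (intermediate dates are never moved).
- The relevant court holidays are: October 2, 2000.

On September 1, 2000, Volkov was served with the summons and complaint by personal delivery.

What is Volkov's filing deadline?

October 3, 2000

1 month after September 1, 2000 is October 1, 2000.
Service was not by mail, so no mail extension applies.
October 1, 2000 is Sunday; October 2, 2000 is a listed holiday. The next qualifying day is October 3, 2000.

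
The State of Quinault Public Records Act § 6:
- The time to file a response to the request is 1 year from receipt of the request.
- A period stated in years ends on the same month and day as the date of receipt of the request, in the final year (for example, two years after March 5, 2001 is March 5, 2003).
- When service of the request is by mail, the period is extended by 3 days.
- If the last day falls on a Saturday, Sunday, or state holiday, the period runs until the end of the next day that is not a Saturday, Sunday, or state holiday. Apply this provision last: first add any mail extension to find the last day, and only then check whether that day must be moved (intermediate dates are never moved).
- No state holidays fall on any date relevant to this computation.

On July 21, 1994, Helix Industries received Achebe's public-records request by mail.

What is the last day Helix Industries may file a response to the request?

1 year after July 21, 1994 is July 21, 1995.
Service was by mail, adding 3 days: July 21, 1995 + 3 days = July 24, 1995.
July 24, 1995 is a Monday and not a state holiday, so no extension applies.

July 24, 1995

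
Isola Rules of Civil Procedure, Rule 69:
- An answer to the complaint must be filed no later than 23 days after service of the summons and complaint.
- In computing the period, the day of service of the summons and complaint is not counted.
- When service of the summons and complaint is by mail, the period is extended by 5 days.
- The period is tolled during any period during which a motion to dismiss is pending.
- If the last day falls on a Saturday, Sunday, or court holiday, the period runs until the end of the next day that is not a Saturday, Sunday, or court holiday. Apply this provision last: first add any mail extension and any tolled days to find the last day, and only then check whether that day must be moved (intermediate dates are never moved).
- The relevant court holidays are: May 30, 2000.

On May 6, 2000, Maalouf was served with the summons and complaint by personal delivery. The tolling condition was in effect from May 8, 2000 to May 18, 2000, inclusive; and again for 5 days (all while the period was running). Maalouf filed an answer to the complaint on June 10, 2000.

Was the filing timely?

23 days after May 6, 2000 is May 29, 2000.
Service was not by mail, so no mail extension applies.
From May 8, 2000 through May 18, 2000 inclusive is 11 days; tolling adds 11 days: May 29, 2000 + 11 days = June 9, 2000.
Tolling adds 5 days: June 9, 2000 + 5 days = June 14, 2000.
June 14, 2000 is a Wednesday and not a court holiday, so no extension applies.
The deadline is June 14, 2000; the filing on June 10, 2000 is on or before that date.

Yes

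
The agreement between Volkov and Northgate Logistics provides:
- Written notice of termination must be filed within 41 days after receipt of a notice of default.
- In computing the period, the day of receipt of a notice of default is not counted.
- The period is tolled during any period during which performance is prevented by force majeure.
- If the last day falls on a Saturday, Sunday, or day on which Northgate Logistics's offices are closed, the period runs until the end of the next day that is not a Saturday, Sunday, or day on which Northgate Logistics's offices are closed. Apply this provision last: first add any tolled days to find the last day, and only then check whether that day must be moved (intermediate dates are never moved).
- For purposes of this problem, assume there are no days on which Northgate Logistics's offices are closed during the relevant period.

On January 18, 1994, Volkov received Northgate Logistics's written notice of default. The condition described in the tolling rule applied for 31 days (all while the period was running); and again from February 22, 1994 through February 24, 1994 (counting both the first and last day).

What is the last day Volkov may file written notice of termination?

41 days after January 18, 1994 is February 28, 1994.
Tolling adds 31 days: February 28, 1994 + 31 days = March 31, 1994.
From February 22, 1994 through February 24, 1994 inclusive is 3 days; tolling adds 3 days: March 31, 1994 + 3 days = April 3, 1994.
April 3, 1994 is Sunday. The next qualifying day is April 4, 1994.

April 4, 1994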